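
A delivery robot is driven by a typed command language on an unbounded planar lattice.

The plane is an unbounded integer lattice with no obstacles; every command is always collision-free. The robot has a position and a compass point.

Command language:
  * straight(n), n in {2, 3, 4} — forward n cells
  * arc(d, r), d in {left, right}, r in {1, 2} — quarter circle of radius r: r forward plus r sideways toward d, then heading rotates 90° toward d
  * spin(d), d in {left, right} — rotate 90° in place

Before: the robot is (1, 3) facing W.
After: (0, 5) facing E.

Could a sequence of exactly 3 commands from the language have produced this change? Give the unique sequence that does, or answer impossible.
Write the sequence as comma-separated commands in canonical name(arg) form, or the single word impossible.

straight(3), spin(right), arc(right, 2)

key: order matters: swapping straight(3) and arc(right, 2) lands elsewhere
initial: (1, 3) facing W
1. straight(3) → (-2, 3) facing W
2. spin(right) → (-2, 3) facing N
3. arc(right, 2) → (0, 5) facing E
no other 3-command option fits: unique.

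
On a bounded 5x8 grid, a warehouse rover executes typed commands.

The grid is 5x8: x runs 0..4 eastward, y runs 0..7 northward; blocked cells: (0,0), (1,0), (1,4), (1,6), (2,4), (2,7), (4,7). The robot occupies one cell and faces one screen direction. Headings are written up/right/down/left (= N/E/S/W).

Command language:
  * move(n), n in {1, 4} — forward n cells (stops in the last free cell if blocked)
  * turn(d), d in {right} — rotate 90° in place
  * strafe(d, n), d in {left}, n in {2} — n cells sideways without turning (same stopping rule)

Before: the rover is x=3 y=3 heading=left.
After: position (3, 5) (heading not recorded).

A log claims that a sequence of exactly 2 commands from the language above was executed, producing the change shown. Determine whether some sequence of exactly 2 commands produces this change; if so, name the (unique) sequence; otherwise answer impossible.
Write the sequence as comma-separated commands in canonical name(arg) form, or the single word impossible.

impossible

no 2-step route produces this change.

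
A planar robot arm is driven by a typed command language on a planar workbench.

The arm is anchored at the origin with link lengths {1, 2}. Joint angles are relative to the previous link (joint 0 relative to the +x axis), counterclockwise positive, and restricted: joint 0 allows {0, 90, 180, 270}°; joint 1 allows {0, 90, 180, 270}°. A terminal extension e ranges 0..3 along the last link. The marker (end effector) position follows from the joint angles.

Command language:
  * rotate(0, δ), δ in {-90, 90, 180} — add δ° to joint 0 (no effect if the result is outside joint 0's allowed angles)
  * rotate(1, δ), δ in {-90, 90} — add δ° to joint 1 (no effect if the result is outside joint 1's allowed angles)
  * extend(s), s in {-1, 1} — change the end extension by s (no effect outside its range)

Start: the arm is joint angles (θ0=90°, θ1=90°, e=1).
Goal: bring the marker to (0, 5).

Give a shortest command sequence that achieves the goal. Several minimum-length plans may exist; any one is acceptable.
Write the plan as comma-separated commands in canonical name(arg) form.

from: joint angles (θ0=90°, θ1=90°, e=1)
step 1 (extend(1)): joint angles (θ0=90°, θ1=90°, e=2)
step 2 (rotate(1, -90)): joint angles (θ0=90°, θ1=0°, e=2)
no 1-step plan works, so 2 is optimal.

extend(1), rotate(1, -90)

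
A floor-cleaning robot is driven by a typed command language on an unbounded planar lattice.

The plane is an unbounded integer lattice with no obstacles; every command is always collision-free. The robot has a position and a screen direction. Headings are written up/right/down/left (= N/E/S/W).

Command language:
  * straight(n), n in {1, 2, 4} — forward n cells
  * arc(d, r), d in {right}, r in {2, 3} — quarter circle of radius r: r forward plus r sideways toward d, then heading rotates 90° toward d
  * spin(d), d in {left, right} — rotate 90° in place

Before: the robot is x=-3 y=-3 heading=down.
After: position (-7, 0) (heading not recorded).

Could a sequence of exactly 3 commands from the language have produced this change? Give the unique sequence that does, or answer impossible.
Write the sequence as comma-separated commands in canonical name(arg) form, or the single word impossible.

key: running arc(right, 3) before spin(right) would end elsewhere — order is forced
begin: x=-3 y=-3 heading=down
1. spin(right) → x=-3 y=-3 heading=left
2. straight(1) → x=-4 y=-3 heading=left
3. arc(right, 3) → x=-7 y=0 heading=up
no other 3-command option fits: unique.

spin(right), straight(1), arc(right, 3)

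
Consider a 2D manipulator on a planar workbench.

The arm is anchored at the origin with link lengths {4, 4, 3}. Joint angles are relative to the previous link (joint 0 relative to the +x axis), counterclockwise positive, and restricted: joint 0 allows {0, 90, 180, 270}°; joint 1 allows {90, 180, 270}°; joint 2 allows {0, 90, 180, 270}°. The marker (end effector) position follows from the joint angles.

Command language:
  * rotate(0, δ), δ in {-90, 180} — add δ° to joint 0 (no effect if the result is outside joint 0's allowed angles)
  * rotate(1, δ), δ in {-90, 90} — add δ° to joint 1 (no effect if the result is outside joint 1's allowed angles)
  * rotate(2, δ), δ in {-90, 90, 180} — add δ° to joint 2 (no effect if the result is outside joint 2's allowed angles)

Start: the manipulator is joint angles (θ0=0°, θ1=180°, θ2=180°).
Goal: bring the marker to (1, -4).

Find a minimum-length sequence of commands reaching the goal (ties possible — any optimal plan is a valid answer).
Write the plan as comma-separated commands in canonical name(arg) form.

start: joint angles (θ0=0°, θ1=180°, θ2=180°)
t=1 rotate(0, -90) ⇒ joint angles (θ0=270°, θ1=180°, θ2=180°)
t=2 rotate(1, -90) ⇒ joint angles (θ0=270°, θ1=90°, θ2=180°)
minimal: 2 command(s), checked below 2.

rotate(0, -90), rotate(1, -90)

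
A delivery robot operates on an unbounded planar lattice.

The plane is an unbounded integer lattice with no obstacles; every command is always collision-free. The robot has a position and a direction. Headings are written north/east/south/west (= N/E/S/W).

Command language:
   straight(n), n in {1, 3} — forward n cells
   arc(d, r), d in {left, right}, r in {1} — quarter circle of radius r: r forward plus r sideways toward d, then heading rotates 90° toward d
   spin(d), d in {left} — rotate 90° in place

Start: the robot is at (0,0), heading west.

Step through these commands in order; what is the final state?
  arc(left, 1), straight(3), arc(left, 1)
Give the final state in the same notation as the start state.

from: at (0,0), heading west
[1] after arc(left, 1): at (-1,-1), heading south
[2] after straight(3): at (-1,-4), heading south
[3] after arc(left, 1): at (0,-5), heading east

at (0,-5), heading east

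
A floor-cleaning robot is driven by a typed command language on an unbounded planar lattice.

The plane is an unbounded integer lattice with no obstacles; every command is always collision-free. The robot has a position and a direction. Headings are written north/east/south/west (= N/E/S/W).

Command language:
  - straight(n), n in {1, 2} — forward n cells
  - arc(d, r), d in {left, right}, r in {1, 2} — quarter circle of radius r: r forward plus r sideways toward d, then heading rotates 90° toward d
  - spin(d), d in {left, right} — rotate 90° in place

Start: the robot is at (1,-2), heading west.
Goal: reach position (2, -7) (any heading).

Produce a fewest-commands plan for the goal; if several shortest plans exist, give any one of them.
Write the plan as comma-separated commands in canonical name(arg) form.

arc(left, 2), arc(left, 2), arc(right, 1)

from: at (1,-2), heading west
t=1 arc(left, 2) ⇒ at (-1,-4), heading south
t=2 arc(left, 2) ⇒ at (1,-6), heading east
t=3 arc(right, 1) ⇒ at (2,-7), heading south
shorter routes all fall short; 3 is best.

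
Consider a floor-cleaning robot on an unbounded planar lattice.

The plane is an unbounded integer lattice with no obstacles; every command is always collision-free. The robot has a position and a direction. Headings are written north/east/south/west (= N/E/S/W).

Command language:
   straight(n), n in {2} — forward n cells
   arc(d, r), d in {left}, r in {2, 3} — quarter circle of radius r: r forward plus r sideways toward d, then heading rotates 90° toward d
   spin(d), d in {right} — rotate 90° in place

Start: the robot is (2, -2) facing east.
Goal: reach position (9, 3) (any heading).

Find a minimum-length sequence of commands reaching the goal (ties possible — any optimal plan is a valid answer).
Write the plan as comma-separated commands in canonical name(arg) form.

t0: (2, -2) facing east
1. arc(left, 3) → (5, 1) facing north
2. spin(right) → (5, 1) facing east
3. straight(2) → (7, 1) facing east
4. arc(left, 2) → (9, 3) facing north
no 3-step plan works, so 4 is optimal.

arc(left, 3), spin(right), straight(2), arc(left, 2)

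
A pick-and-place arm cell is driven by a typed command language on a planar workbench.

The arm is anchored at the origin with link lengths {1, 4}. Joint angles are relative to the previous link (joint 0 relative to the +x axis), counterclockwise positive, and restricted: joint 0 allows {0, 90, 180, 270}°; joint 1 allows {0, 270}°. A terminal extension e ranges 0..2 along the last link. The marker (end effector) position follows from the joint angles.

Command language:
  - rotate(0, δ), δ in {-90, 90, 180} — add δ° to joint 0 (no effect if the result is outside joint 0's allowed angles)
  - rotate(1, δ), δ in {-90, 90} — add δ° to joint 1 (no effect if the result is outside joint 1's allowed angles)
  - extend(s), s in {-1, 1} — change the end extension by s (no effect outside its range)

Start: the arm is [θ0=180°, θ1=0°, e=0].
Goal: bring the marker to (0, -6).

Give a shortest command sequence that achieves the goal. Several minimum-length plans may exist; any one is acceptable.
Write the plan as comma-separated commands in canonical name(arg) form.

extend(1), rotate(0, 90)

start: [θ0=180°, θ1=0°, e=0]
step 1 (extend(1)): [θ0=180°, θ1=0°, e=1]
step 2 (rotate(0, 90)): [θ0=270°, θ1=0°, e=1]
shorter routes all fall short; 2 is best.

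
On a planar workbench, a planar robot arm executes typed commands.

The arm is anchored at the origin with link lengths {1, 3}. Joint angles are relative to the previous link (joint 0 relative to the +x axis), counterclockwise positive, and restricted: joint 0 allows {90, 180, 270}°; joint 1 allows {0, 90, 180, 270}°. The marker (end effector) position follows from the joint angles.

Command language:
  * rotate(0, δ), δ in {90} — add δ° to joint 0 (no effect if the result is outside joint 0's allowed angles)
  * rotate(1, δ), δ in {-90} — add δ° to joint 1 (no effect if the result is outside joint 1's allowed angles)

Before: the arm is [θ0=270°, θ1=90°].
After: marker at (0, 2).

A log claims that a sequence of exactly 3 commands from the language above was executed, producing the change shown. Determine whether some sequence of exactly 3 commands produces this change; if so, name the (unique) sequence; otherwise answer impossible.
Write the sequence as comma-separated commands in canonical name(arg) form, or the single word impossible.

rotate(1, -90), rotate(1, -90), rotate(1, -90)

initial: [θ0=270°, θ1=90°]
[1] after rotate(1, -90): [θ0=270°, θ1=0°]
[2] after rotate(1, -90): [θ0=270°, θ1=270°]
[3] after rotate(1, -90): [θ0=270°, θ1=180°]
no other 3-command option fits: unique.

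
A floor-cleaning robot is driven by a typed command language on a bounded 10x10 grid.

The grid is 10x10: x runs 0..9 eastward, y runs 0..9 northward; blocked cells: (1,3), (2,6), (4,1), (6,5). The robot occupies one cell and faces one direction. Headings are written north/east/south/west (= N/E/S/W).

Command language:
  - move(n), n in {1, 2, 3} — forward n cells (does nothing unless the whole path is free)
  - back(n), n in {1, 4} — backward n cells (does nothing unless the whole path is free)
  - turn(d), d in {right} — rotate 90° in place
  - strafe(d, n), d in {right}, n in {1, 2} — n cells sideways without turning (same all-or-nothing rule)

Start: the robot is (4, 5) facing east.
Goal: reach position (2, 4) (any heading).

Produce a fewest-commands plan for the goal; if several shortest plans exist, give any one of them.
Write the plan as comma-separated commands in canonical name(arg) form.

back(4), strafe(right, 1), move(2)

t0: (4, 5) facing east
1. back(4) → (0, 5) facing east
2. strafe(right, 1) → (0, 4) facing east
3. move(2) → (2, 4) facing east
no 2-step plan works, so 3 is optimal.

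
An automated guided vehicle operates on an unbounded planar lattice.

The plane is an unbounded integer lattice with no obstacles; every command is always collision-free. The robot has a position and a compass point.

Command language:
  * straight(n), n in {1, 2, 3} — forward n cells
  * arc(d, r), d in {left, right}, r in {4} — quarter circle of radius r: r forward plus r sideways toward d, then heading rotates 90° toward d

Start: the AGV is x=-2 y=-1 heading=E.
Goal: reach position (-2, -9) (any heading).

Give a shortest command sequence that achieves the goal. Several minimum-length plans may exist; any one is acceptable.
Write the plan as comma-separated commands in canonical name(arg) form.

t0: x=-2 y=-1 heading=E
1. arc(right, 4) → x=2 y=-5 heading=S
2. arc(right, 4) → x=-2 y=-9 heading=W
shorter routes all fall short; 2 is best.

arc(right, 4), arc(right, 4)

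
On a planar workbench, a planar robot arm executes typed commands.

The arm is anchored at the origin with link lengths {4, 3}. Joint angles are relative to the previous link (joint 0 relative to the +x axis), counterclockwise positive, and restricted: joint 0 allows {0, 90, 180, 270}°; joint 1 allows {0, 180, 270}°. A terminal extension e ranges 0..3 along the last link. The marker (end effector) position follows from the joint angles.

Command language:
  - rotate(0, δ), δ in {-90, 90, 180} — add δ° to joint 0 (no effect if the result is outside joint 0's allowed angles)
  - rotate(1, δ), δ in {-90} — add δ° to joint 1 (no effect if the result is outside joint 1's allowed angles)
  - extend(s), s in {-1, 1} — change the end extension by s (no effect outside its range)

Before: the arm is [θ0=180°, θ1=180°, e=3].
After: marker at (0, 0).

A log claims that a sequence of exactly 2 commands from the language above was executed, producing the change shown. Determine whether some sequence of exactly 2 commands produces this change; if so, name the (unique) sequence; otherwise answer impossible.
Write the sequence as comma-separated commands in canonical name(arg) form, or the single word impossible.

start: [θ0=180°, θ1=180°, e=3]
[1] after extend(-1): [θ0=180°, θ1=180°, e=2]
[2] after extend(-1): [θ0=180°, θ1=180°, e=1]
no rival 2-sequence matches.

extend(-1), extend(-1)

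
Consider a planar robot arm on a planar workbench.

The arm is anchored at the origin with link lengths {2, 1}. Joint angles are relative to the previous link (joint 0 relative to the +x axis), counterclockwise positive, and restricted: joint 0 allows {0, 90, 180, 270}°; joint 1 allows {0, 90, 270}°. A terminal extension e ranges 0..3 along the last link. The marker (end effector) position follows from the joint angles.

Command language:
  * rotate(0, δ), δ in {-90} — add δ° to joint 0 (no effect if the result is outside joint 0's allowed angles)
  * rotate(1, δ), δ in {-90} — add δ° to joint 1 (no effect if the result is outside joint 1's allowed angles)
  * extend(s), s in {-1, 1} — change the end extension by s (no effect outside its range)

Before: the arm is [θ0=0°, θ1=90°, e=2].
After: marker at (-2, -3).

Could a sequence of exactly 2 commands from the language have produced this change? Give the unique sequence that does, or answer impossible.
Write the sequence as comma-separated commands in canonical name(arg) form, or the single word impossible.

rotate(0, -90), rotate(0, -90)

begin: [θ0=0°, θ1=90°, e=2]
1. rotate(0, -90) → [θ0=270°, θ1=90°, e=2]
2. rotate(0, -90) → [θ0=180°, θ1=90°, e=2]
no other 2-command option fits: unique.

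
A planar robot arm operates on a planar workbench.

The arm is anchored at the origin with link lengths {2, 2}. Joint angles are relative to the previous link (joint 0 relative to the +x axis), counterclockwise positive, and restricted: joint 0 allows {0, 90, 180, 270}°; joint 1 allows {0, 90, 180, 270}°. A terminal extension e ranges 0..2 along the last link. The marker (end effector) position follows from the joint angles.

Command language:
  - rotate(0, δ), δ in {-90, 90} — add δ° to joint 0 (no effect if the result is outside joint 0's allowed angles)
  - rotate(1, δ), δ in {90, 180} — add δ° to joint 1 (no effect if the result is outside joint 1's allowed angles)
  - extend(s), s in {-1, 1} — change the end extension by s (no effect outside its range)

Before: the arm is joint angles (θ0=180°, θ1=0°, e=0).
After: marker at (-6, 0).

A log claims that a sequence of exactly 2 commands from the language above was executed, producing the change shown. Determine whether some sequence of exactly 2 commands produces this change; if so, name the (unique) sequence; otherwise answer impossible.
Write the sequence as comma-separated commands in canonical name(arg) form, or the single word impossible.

extend(1), extend(1)

from: joint angles (θ0=180°, θ1=0°, e=0)
t=1 extend(1) ⇒ joint angles (θ0=180°, θ1=0°, e=1)
t=2 extend(1) ⇒ joint angles (θ0=180°, θ1=0°, e=2)
uniquely the one of 36 2-step routes that fits.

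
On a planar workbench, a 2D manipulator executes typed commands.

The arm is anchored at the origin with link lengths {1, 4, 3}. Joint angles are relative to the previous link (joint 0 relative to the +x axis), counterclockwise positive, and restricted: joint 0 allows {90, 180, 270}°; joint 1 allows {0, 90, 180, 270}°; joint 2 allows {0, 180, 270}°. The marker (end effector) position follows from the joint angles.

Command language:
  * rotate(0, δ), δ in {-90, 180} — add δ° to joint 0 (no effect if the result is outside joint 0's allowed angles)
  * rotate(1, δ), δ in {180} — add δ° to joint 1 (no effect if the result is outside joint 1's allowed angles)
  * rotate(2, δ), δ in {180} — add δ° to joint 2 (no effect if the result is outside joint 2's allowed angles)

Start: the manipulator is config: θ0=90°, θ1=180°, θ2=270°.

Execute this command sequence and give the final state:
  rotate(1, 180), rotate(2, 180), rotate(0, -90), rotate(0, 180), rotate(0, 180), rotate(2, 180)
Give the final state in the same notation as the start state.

start: config: θ0=90°, θ1=180°, θ2=270°
t=1 rotate(1, 180) ⇒ config: θ0=90°, θ1=0°, θ2=270°
t=2 rotate(2, 180) ⇒ config: θ0=90°, θ1=0°, θ2=270°
t=3 rotate(0, -90) ⇒ config: θ0=90°, θ1=0°, θ2=270°
t=4 rotate(0, 180) ⇒ config: θ0=270°, θ1=0°, θ2=270°
t=5 rotate(0, 180) ⇒ config: θ0=90°, θ1=0°, θ2=270°
t=6 rotate(2, 180) ⇒ config: θ0=90°, θ1=0°, θ2=270°

config: θ0=90°, θ1=0°, θ2=270°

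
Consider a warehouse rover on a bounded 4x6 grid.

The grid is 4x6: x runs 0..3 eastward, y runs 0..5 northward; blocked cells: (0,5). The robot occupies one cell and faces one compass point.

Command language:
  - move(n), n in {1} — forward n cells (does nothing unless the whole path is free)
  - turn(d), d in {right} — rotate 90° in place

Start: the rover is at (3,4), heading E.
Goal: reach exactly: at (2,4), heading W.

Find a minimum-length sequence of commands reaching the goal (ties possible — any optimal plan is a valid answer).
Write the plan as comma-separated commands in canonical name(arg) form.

from: at (3,4), heading E
[1] after turn(right): at (3,4), heading S
[2] after turn(right): at (3,4), heading W
[3] after move(1): at (2,4), heading W
no 2-step plan works, so 3 is optimal.

turn(right), turn(right), move(1)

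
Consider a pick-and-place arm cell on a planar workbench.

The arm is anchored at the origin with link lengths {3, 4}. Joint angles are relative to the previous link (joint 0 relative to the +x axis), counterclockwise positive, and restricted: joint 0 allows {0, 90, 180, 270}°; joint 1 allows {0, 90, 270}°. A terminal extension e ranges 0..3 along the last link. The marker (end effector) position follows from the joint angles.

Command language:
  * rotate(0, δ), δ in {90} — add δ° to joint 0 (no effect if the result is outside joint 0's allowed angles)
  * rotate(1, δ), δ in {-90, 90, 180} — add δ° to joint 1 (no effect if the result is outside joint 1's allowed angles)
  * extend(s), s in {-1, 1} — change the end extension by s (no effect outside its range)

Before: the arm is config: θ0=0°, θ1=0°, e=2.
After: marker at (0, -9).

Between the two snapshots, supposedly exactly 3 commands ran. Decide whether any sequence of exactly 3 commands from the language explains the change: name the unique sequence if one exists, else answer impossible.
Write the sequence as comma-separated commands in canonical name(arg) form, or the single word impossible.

rotate(0, 90), rotate(0, 90), rotate(0, 90)

initial: config: θ0=0°, θ1=0°, e=2
1. rotate(0, 90) → config: θ0=90°, θ1=0°, e=2
2. rotate(0, 90) → config: θ0=180°, θ1=0°, e=2
3. rotate(0, 90) → config: θ0=270°, θ1=0°, e=2
no other 3-command option fits: unique.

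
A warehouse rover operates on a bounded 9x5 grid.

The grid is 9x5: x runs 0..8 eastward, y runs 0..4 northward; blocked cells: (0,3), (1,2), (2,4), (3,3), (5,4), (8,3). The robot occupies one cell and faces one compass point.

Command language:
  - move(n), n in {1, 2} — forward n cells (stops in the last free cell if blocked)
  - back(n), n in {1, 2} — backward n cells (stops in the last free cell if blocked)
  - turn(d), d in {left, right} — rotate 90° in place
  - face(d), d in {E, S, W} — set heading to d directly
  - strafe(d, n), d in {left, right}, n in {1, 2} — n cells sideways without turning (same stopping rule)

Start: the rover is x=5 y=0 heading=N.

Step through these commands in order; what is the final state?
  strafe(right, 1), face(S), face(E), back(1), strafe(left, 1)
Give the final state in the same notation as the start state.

from: x=5 y=0 heading=N
step 1 (strafe(right, 1)): x=6 y=0 heading=N
step 2 (face(S)): x=6 y=0 heading=S
step 3 (face(E)): x=6 y=0 heading=E
step 4 (back(1)): x=5 y=0 heading=E
step 5 (strafe(left, 1)): x=5 y=1 heading=E

x=5 y=1 heading=E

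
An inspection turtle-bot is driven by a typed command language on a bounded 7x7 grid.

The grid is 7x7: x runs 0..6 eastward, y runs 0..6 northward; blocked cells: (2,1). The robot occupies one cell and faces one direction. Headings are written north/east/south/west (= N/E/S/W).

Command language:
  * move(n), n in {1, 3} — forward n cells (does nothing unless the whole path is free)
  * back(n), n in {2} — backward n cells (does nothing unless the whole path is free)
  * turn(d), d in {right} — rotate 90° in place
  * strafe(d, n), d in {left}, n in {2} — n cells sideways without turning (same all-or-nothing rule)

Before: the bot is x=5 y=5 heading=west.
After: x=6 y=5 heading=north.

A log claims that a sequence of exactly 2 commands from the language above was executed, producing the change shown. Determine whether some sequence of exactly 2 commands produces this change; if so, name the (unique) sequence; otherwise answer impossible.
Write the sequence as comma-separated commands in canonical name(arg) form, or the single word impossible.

impossible

checked all 2-command options: none fits.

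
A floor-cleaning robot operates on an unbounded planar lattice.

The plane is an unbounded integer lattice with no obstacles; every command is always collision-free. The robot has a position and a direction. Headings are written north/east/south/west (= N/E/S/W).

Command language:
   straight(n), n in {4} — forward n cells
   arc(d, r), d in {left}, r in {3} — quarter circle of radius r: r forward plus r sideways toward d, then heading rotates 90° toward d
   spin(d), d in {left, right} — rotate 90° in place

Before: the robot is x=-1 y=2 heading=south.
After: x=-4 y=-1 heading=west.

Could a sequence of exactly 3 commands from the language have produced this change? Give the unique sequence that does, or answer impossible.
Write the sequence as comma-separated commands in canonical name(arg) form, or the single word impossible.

key: position moved to (-4,-1) AND the heading swung to W — translation plus rotation needed
start: x=-1 y=2 heading=south
[1] after spin(right): x=-1 y=2 heading=west
[2] after arc(left, 3): x=-4 y=-1 heading=south
[3] after spin(right): x=-4 y=-1 heading=west
no rival 3-sequence matches.

spin(right), arc(left, 3), spin(right)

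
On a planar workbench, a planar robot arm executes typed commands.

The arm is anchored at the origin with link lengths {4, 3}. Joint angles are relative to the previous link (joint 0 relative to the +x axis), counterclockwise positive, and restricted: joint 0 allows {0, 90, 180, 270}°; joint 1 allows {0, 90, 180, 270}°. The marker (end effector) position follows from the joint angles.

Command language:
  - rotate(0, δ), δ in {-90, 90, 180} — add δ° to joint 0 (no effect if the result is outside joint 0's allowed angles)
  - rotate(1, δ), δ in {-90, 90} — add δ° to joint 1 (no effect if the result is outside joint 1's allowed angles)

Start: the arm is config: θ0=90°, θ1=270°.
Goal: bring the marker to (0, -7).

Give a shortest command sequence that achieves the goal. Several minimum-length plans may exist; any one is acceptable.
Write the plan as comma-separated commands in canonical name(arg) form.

start: config: θ0=90°, θ1=270°
1. rotate(1, 90) → config: θ0=90°, θ1=0°
2. rotate(0, 180) → config: θ0=270°, θ1=0°
nothing shorter than 2 reaches the goal.

rotate(1, 90), rotate(0, 180)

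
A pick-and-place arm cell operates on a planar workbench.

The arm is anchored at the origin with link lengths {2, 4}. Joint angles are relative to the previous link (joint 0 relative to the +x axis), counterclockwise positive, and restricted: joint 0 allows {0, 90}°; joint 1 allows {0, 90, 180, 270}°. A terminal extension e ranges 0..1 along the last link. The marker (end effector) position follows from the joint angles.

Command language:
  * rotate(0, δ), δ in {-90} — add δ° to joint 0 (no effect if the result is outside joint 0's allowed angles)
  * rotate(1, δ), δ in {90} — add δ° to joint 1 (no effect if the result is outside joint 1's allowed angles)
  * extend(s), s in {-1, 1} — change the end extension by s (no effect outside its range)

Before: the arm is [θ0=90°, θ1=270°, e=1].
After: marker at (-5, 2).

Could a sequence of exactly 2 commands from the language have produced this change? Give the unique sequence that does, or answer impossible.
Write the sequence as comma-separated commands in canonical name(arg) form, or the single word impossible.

initial: [θ0=90°, θ1=270°, e=1]
t=1 rotate(1, 90) ⇒ [θ0=90°, θ1=0°, e=1]
t=2 rotate(1, 90) ⇒ [θ0=90°, θ1=90°, e=1]
uniquely the one of 16 2-step routes that fits.

rotate(1, 90), rotate(1, 90)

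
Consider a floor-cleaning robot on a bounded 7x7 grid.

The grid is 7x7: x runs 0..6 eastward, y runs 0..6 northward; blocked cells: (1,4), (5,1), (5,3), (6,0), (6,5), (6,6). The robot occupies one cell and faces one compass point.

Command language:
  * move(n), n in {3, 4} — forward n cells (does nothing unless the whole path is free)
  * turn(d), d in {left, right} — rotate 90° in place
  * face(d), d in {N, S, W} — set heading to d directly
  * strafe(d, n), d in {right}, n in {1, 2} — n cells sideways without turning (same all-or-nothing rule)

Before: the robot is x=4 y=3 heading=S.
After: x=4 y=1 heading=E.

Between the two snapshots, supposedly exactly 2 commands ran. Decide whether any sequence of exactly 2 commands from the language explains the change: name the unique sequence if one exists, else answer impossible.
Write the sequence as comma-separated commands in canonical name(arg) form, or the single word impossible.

key: cell and facing (now E) both changed — the 2 commands mix motion and turning
begin: x=4 y=3 heading=S
t=1 turn(left) ⇒ x=4 y=3 heading=E
t=2 strafe(right, 2) ⇒ x=4 y=1 heading=E
all 81 alternatives checked — unique.

turn(left), strafe(right, 2)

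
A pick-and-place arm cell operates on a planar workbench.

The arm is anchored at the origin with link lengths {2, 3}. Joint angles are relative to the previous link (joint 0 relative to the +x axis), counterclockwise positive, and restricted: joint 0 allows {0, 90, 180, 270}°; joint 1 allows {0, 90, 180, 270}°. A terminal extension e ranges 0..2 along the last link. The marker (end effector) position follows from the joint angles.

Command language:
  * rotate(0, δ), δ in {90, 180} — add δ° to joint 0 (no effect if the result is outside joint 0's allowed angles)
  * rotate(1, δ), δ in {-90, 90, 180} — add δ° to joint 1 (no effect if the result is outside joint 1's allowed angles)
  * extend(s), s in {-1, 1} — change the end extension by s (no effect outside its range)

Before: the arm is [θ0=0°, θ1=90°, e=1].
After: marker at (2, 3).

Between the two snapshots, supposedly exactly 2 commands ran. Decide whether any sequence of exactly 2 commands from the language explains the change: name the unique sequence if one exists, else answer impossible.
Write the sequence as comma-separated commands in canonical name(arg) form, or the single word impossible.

extend(-1), extend(-1)

t0: [θ0=0°, θ1=90°, e=1]
[1] after extend(-1): [θ0=0°, θ1=90°, e=0]
[2] after extend(-1): [θ0=0°, θ1=90°, e=0]
uniquely the one of 49 2-step routes that fits.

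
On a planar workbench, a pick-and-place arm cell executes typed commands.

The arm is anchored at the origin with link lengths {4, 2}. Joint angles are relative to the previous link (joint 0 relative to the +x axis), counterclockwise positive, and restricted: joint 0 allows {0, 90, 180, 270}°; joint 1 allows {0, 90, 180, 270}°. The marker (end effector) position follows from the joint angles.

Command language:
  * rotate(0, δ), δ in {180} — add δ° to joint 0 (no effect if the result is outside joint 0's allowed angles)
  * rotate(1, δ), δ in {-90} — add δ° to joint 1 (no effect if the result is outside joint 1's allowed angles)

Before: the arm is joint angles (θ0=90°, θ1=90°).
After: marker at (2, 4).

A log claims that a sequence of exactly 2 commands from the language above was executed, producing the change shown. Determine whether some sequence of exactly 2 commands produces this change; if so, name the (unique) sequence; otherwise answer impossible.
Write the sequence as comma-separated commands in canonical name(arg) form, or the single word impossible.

initial: joint angles (θ0=90°, θ1=90°)
[1] after rotate(1, -90): joint angles (θ0=90°, θ1=0°)
[2] after rotate(1, -90): joint angles (θ0=90°, θ1=270°)
all 4 alternatives checked — unique.

rotate(1, -90), rotate(1, -90)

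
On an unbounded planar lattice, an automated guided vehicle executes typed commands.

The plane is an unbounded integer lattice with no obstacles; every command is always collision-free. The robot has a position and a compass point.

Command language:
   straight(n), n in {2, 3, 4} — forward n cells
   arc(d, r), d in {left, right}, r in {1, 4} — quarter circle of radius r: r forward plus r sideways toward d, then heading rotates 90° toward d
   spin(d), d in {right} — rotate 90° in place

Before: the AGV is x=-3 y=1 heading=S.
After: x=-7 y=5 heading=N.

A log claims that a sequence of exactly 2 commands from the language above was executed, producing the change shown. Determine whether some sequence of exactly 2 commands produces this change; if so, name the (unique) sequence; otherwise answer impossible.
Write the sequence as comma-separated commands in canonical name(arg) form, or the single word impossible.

key: cell and facing (now N) both changed — the 2 commands mix motion and turning
start: x=-3 y=1 heading=S
step 1 (spin(right)): x=-3 y=1 heading=W
step 2 (arc(right, 4)): x=-7 y=5 heading=N
all 64 alternatives checked — unique.

spin(right), arc(right, 4)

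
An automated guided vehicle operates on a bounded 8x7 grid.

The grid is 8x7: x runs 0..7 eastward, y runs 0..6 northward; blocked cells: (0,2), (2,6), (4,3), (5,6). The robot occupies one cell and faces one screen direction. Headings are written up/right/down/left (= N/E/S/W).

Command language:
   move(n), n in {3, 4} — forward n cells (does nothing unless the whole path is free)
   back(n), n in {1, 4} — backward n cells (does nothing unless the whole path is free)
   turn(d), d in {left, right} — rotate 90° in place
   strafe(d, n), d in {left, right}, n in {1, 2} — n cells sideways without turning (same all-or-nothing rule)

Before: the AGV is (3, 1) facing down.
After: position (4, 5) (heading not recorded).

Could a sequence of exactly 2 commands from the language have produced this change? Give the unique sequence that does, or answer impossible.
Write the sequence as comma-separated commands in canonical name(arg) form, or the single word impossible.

back(4), strafe(left, 1)

key: running strafe(left, 1) before back(4) would end elsewhere — order is forced
begin: (3, 1) facing down
[1] after back(4): (3, 5) facing down
[2] after strafe(left, 1): (4, 5) facing down
uniquely the one of 100 2-step routes that fits.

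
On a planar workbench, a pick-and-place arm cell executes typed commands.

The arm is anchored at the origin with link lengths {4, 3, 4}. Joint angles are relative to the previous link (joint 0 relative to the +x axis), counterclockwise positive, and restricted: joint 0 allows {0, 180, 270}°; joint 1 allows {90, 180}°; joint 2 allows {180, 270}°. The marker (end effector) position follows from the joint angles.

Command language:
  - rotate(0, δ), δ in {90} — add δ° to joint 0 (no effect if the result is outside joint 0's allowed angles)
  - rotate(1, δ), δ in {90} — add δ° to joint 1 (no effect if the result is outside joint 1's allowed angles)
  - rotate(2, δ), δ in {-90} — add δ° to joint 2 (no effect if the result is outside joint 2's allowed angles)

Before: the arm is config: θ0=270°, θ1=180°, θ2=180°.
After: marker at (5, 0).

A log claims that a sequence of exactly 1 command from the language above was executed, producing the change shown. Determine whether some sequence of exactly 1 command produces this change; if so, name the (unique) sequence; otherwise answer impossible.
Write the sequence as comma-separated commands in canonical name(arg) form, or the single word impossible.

rotate(0, 90)

begin: config: θ0=270°, θ1=180°, θ2=180°
[1] after rotate(0, 90): config: θ0=0°, θ1=180°, θ2=180°
uniquely the one of 3 1-step routes that fits.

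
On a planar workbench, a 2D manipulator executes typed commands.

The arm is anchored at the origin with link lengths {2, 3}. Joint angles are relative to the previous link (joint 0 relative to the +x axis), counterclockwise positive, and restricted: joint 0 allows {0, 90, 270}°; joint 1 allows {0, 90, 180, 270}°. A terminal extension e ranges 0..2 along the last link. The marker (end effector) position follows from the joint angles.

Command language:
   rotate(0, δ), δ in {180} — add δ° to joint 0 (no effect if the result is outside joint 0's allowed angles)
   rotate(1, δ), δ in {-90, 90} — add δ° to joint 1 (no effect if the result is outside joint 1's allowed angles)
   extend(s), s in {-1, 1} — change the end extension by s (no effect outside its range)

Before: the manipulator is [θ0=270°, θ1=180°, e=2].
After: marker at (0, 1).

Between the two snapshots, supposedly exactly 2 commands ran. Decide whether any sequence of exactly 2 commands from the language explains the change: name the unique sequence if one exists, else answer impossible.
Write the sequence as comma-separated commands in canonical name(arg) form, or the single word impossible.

initial: [θ0=270°, θ1=180°, e=2]
1. extend(-1) → [θ0=270°, θ1=180°, e=1]
2. extend(-1) → [θ0=270°, θ1=180°, e=0]
uniquely the one of 25 2-step routes that fits.

extend(-1), extend(-1)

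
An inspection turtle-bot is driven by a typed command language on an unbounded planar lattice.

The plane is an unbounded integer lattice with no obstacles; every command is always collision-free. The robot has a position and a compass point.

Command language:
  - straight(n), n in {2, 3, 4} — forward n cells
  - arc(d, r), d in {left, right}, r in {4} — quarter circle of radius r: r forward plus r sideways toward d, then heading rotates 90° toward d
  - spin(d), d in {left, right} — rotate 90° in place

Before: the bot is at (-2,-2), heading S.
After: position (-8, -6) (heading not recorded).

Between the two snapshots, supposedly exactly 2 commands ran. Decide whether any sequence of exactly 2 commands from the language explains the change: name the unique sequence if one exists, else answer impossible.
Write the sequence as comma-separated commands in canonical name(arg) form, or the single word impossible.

arc(right, 4), straight(2)

key: order matters: swapping arc(right, 4) and straight(2) lands elsewhere
start: at (-2,-2), heading S
t=1 arc(right, 4) ⇒ at (-6,-6), heading W
t=2 straight(2) ⇒ at (-8,-6), heading W
all 49 alternatives checked — unique.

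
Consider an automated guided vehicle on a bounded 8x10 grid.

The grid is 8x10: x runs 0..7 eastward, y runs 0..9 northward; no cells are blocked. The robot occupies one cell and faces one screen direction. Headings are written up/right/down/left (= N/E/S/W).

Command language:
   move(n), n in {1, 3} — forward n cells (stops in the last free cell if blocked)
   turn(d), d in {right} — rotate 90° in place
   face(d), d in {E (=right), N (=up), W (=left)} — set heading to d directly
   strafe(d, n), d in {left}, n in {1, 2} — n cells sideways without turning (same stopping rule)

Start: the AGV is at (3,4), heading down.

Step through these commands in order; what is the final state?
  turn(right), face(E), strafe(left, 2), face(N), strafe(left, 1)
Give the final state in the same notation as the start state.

start: at (3,4), heading down
step 1 (turn(right)): at (3,4), heading left
step 2 (face(E)): at (3,4), heading right
step 3 (strafe(left, 2)): at (3,6), heading right
step 4 (face(N)): at (3,6), heading up
step 5 (strafe(left, 1)): at (2,6), heading up

at (2,6), heading up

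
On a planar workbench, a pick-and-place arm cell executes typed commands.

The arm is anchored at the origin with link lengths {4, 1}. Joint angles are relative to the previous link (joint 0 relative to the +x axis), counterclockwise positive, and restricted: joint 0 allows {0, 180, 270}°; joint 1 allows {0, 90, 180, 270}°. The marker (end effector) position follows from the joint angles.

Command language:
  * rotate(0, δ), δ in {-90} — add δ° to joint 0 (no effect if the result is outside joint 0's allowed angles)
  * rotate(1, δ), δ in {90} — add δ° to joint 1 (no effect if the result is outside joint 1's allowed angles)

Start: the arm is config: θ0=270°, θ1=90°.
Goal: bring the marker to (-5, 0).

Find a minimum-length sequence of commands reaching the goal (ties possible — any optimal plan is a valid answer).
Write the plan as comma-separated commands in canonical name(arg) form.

begin: config: θ0=270°, θ1=90°
step 1 (rotate(0, -90)): config: θ0=180°, θ1=90°
step 2 (rotate(1, 90)): config: θ0=180°, θ1=180°
step 3 (rotate(1, 90)): config: θ0=180°, θ1=270°
step 4 (rotate(1, 90)): config: θ0=180°, θ1=0°
no 3-step plan works, so 4 is optimal.

rotate(0, -90), rotate(1, 90), rotate(1, 90), rotate(1, 90)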